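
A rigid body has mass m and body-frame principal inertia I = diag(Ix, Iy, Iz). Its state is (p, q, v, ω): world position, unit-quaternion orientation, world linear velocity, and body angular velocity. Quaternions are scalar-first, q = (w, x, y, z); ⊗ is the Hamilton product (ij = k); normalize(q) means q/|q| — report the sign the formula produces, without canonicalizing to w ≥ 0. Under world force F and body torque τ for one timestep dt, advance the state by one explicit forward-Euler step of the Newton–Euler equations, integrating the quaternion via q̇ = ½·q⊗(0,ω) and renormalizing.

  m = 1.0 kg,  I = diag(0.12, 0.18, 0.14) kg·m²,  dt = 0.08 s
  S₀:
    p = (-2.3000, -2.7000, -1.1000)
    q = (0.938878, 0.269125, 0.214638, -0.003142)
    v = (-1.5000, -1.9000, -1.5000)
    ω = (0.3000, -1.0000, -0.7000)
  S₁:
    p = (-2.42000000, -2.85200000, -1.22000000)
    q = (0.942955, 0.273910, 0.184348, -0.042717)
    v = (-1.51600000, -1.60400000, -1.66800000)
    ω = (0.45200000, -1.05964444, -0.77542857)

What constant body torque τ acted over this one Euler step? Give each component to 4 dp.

τ = (0.2000, -0.1300, -0.1500)

Δω = ω₁−ω₀ = (0.15200000, -0.05964444, -0.07542857)
ω₀×(Iω₀) = (-0.0280, 0.0042, -0.0180)
I·α + gyro = (0.2000, -0.1300, -0.1500)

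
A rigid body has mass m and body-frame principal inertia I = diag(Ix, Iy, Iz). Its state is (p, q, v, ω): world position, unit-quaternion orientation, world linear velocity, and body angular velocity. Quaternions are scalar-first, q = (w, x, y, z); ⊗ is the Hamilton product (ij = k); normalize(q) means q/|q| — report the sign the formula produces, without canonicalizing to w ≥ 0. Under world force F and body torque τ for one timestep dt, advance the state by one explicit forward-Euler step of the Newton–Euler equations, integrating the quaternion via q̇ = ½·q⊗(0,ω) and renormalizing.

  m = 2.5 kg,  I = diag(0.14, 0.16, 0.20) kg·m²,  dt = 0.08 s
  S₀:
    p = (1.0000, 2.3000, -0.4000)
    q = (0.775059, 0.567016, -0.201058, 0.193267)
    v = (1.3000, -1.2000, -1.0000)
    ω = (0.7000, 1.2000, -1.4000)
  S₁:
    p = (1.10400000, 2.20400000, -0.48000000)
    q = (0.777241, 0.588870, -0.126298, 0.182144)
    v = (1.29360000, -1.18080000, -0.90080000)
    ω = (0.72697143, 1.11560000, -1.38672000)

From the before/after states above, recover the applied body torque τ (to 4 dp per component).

τ = (-0.0200, -0.1100, 0.0500)

Δω = ω₁−ω₀ = (0.02697143, -0.08440000, 0.01328000)
ω₀×(Iω₀) = (-0.0672, 0.0588, 0.0168)
τ = I·(Δω/dt) + ω₀×(Iω₀) = (-0.0200, -0.1100, 0.0500)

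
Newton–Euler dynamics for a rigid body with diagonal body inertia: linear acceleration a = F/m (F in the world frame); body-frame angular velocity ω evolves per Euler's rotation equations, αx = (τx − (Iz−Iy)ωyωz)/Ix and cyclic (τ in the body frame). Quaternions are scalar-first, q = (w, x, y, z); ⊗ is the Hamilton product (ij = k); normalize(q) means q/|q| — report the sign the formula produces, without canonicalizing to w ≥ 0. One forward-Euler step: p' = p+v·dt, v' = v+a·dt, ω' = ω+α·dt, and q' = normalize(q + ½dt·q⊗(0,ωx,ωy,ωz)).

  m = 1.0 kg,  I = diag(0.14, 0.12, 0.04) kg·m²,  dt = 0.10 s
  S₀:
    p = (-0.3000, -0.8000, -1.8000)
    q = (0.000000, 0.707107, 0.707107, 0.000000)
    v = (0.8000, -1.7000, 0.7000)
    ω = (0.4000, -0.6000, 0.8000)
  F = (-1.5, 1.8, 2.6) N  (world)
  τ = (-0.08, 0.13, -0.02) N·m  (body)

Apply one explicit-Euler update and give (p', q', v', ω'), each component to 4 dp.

p' = (-0.2200, -0.9700, -1.7300)
q' = (0.0071, 0.7343, 0.6778, -0.0353)
v' = (0.6500, -1.5200, 0.9600)
ω' = (0.3154, -0.5183, 0.7380)

gyro term ω×Iω = (0.0384, 0.0320, 0.0048)
(τ − ω×Iω)/I = (-0.8457, 0.8167, -0.6200)
ω' = ω + α·dt = (0.3154, -0.5183, 0.7380)
Hamilton product q⊗(0,ω) = (0.1414214, 0.5656856, -0.5656856, -0.7071070)
updated quaternion q' = (0.0071, 0.7343, 0.6778, -0.0353)
a = (-1.5000, 1.8000, 2.6000)
p + v·dt = (-0.2200, -0.9700, -1.7300)
v' = v + a·dt = (0.6500, -1.5200, 0.9600)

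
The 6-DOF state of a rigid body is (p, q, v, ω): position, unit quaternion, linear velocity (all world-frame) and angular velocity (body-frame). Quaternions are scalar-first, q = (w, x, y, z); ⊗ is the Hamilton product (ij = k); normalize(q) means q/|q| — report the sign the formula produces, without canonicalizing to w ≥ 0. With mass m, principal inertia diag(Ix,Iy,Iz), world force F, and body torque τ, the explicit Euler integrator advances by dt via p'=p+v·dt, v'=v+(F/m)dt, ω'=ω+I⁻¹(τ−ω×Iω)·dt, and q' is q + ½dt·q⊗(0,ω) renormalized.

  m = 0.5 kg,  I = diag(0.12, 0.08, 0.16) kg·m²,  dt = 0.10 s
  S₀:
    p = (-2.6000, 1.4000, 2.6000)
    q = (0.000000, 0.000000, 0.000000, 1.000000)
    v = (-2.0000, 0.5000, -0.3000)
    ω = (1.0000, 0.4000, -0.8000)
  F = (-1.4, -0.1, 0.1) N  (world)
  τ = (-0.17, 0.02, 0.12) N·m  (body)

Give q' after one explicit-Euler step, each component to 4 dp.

q' = (0.0399, -0.0200, 0.0499, 0.9978)

q⊗(0,ω) = (0.8000000, -0.4000000, 1.0000000, 0.0000000)
updated quaternion q' = (0.0399, -0.0200, 0.0499, 0.9978)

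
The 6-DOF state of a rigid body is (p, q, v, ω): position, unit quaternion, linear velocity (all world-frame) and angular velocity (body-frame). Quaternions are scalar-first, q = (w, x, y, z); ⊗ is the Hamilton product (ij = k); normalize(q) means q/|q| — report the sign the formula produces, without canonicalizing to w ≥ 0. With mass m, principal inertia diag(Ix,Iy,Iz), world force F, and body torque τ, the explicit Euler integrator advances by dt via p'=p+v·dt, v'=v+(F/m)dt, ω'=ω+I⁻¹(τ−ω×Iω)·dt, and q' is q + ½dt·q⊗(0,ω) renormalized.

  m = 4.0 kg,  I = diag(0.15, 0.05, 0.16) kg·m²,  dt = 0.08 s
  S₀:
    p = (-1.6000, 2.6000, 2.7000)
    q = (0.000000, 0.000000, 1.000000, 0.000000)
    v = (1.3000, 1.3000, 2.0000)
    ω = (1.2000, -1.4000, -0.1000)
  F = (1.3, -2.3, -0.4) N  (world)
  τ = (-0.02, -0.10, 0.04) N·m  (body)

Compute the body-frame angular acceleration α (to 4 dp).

α = (-0.2360, -2.0240, -0.8000)

precession coupling ω×(Iω) = (0.0154, 0.0012, 0.1680)
angular accel α = (-0.2360, -2.0240, -0.8000)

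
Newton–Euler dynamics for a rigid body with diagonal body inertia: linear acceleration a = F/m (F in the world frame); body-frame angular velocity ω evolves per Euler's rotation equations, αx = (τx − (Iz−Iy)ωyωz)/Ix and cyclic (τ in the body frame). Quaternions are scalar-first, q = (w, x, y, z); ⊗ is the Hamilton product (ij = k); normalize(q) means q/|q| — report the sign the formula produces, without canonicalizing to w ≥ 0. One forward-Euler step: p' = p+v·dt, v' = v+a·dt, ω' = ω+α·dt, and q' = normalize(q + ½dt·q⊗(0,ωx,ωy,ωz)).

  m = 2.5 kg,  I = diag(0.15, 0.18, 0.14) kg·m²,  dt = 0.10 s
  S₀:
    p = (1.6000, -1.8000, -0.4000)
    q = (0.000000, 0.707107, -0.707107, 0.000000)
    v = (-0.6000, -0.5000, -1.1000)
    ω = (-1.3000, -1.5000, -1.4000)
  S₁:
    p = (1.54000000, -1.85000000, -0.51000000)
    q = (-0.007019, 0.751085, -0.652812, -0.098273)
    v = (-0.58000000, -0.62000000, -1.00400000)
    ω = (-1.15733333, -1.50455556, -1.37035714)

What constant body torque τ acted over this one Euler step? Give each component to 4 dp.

rate change Δω = (0.14266667, -0.00455556, 0.02964286)
ω₀×(Iω₀) = (-0.0840, 0.0182, 0.0585)
applied torque τ = (0.1300, 0.0100, 0.1000)

τ = (0.1300, 0.0100, 0.1000)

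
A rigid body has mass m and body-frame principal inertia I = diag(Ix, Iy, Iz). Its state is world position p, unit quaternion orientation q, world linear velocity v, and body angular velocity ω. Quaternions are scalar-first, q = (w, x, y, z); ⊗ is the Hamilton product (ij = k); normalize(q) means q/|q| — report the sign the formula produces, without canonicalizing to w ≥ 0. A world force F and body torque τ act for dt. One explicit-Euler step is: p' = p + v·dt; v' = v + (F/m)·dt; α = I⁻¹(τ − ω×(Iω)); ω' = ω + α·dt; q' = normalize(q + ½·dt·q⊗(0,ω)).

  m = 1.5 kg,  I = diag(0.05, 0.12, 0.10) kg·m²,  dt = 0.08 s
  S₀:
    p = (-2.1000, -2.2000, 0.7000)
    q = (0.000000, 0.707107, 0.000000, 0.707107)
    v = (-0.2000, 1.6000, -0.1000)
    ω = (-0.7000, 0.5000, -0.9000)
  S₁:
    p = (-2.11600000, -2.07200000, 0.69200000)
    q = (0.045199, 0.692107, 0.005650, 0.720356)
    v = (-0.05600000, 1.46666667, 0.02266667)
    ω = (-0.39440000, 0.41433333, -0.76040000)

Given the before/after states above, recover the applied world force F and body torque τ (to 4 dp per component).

F = (2.7000, -2.5000, 2.3000)
τ = (0.2000, -0.1600, 0.1500)

ω₁ − ω₀ = (0.30560000, -0.08566667, 0.13960000)
precession coupling = (0.0090, -0.0315, -0.0245)
τ = I·(Δω/dt) + ω₀×(Iω₀) = (0.2000, -0.1600, 0.1500)
velocity change Δv = (0.14400000, -0.13333333, 0.12266667)
F = m·Δv/dt = (2.7000, -2.5000, 2.3000)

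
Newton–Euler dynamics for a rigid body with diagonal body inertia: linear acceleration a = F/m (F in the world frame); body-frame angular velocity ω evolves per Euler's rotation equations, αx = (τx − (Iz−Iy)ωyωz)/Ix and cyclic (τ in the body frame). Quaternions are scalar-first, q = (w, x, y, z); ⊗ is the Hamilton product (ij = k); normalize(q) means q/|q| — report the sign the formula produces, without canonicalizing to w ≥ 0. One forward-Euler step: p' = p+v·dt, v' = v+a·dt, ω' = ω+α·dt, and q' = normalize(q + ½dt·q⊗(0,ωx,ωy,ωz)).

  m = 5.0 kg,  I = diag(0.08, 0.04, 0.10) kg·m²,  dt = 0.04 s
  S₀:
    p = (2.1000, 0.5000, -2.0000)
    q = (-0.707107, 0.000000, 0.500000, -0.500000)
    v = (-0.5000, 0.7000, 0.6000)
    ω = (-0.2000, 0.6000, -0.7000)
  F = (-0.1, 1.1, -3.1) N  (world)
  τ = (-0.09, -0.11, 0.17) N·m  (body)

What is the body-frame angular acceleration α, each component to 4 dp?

precession coupling ω×(Iω) = (-0.0252, -0.0028, 0.0048)
angular accel α = (-0.8100, -2.6800, 1.6520)

α = (-0.8100, -2.6800, 1.6520)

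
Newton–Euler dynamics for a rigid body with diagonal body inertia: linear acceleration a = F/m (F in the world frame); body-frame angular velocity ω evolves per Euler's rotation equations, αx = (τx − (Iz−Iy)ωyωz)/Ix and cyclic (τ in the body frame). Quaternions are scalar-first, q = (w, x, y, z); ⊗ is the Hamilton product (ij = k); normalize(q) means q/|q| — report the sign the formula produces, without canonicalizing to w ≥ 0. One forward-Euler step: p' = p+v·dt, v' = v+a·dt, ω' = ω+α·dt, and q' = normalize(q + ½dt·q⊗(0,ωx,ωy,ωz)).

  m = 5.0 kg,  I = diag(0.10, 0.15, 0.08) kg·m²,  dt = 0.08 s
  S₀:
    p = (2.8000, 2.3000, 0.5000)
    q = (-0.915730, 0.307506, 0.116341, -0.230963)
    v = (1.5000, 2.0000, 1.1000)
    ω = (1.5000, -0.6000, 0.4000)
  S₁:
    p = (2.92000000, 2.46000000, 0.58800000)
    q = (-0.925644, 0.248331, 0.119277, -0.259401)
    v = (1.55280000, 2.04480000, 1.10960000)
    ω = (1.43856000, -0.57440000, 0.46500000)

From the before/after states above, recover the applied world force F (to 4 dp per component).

velocity change Δv = (0.05280000, 0.04480000, 0.00960000)
F = m·Δv/dt = (3.3000, 2.8000, 0.6000)

F = (3.3000, 2.8000, 0.6000)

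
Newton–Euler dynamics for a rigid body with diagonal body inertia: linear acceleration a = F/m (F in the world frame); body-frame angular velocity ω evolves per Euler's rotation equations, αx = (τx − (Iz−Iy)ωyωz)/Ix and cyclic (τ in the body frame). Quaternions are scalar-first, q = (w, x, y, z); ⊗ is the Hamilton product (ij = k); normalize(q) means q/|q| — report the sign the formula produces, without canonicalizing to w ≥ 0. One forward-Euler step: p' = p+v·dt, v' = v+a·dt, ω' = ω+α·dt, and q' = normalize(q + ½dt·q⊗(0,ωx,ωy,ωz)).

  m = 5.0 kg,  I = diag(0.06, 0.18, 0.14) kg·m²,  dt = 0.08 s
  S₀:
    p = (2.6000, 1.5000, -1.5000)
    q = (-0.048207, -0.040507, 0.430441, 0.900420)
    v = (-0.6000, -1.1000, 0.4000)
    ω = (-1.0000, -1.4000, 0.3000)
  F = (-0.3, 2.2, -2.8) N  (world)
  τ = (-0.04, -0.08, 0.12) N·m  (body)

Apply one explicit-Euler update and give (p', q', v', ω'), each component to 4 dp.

p' = (2.5520, 1.4120, -1.4680)
q' = (-0.0364, 0.0170, 0.3966, 0.9171)
v' = (-0.6048, -1.0648, 0.3552)
ω' = (-1.0757, -1.4462, 0.2726)

ω×(Iω) gyroscopic = (0.0168, 0.0240, 0.1680)
α = I⁻¹(τ − ω×Iω) = (-0.9467, -0.5778, -0.3429)
ω' = ω + α·dt = (-1.0757, -1.4462, 0.2726)
q⊗(0,ω) = (0.2919844, 1.4379273, -0.8207781, 0.4726887)
q' = normalize(q + ½dt·q⊗(0,ω)) = (-0.0364, 0.0170, 0.3966, 0.9171)
p' = p + v·dt = (2.5520, 1.4120, -1.4680)
new velocity v' = (-0.6048, -1.0648, 0.3552)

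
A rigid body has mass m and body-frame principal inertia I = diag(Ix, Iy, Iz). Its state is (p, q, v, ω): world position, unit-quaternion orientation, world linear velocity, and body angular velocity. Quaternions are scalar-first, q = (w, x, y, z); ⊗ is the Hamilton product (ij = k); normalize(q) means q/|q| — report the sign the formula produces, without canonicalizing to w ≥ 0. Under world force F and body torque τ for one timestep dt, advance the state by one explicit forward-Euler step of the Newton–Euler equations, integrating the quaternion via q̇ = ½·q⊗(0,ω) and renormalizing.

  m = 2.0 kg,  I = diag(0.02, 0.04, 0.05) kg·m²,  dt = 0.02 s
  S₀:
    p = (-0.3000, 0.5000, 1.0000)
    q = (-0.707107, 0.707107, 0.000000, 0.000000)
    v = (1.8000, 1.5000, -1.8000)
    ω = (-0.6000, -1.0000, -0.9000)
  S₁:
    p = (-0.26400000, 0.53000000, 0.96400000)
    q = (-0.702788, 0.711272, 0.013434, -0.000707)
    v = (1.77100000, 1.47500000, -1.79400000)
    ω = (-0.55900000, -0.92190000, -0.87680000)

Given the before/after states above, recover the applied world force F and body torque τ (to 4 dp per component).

Δv = v₁−v₀ = (-0.02900000, -0.02500000, 0.00600000)
F = m·Δv/dt = (-2.9000, -2.5000, 0.6000)
Δω = ω₁−ω₀ = (0.04100000, 0.07810000, 0.02320000)
τ = I·(Δω/dt) + ω₀×(Iω₀) = (0.0500, 0.1400, 0.0700)

F = (-2.9000, -2.5000, 0.6000)
τ = (0.0500, 0.1400, 0.0700)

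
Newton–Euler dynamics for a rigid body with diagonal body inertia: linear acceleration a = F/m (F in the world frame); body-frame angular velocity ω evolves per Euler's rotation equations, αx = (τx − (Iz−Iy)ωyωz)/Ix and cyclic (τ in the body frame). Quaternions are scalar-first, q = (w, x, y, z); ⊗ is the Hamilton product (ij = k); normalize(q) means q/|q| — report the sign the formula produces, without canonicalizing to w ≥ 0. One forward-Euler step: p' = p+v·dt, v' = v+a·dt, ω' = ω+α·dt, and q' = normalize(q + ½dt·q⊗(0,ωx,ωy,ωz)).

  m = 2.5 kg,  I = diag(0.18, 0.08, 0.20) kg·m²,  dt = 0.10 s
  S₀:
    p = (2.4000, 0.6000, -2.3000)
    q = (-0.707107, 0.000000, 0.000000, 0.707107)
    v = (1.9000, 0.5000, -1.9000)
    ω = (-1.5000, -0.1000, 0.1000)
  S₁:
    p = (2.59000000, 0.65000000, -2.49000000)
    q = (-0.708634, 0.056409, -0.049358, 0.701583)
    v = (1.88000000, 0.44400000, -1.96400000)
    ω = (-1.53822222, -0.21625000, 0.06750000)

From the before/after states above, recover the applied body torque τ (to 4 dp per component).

ω₁ − ω₀ = (-0.03822222, -0.11625000, -0.03250000)
gyro term ω₀×Iω₀ = (-0.0012, 0.0030, -0.0150)
τ = I·(Δω/dt) + ω₀×(Iω₀) = (-0.0700, -0.0900, -0.0800)

τ = (-0.0700, -0.0900, -0.0800)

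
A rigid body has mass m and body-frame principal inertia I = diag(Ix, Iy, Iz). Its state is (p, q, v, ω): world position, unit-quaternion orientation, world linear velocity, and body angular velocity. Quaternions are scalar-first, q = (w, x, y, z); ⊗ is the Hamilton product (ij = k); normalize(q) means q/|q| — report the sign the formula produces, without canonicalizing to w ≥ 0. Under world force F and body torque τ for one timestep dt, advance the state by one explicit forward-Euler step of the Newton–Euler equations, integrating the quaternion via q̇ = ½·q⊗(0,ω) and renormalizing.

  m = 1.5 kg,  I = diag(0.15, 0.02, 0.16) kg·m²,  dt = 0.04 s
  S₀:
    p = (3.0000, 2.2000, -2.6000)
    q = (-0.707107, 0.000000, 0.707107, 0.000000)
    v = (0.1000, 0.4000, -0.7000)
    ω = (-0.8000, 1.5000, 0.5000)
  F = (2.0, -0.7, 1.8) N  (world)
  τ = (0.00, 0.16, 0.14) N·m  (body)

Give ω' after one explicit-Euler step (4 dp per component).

ω' = (-0.8280, 1.8120, 0.4960)

angular accel α = (-0.7000, 7.8000, -0.1000)
ω + α·dt = (-0.8280, 1.8120, 0.4960)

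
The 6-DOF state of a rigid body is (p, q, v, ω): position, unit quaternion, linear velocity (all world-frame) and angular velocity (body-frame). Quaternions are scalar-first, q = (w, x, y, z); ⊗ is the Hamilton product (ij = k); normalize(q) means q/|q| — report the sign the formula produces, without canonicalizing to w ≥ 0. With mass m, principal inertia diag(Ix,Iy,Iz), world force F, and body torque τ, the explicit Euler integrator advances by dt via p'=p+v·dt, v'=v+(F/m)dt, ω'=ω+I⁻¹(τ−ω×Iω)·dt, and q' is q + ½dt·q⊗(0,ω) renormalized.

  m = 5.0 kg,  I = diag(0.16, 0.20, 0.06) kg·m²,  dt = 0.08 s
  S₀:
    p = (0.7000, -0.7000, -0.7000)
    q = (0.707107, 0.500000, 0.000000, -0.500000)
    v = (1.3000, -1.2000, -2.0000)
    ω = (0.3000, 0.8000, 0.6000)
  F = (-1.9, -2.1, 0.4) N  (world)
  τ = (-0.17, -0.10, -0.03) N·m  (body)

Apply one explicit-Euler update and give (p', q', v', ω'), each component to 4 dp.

p' = (0.8040, -0.7960, -0.8600)
q' = (0.7125, 0.5240, 0.0046, -0.4666)
v' = (1.2696, -1.2336, -1.9936)
ω' = (0.2486, 0.7528, 0.5472)

a = F/m = (-0.3800, -0.4200, 0.0800)
new position p' = (0.8040, -0.7960, -0.8600)
v' = v + a·dt = (1.2696, -1.2336, -1.9936)
(τ − ω×Iω)/I = (-0.6425, -0.5900, -0.6600)
ω + α·dt = (0.2486, 0.7528, 0.5472)
q⊗(0,ω) = (0.1500000, 0.6121321, 0.1156856, 0.8242642)
q' = normalize(q + ½dt·q⊗(0,ω)) = (0.7125, 0.5240, 0.0046, -0.4666)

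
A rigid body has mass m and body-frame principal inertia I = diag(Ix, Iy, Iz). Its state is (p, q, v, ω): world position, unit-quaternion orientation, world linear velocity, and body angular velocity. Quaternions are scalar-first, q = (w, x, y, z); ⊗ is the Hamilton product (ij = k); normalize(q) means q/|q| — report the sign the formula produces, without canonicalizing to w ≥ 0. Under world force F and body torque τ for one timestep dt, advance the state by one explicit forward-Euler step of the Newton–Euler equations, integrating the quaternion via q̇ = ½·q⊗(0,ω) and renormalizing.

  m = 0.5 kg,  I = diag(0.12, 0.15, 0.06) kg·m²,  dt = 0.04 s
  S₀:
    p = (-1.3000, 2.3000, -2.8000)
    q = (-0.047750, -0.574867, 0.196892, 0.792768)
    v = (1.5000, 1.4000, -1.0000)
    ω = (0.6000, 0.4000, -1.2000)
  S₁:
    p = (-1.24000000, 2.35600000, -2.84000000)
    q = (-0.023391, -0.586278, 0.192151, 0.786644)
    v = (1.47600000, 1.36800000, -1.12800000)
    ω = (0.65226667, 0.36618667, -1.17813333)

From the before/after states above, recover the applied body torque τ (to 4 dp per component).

τ = (0.2000, -0.1700, 0.0400)

ω₁ − ω₀ = (0.05226667, -0.03381333, 0.02186667)
applied torque τ = (0.2000, -0.1700, 0.0400)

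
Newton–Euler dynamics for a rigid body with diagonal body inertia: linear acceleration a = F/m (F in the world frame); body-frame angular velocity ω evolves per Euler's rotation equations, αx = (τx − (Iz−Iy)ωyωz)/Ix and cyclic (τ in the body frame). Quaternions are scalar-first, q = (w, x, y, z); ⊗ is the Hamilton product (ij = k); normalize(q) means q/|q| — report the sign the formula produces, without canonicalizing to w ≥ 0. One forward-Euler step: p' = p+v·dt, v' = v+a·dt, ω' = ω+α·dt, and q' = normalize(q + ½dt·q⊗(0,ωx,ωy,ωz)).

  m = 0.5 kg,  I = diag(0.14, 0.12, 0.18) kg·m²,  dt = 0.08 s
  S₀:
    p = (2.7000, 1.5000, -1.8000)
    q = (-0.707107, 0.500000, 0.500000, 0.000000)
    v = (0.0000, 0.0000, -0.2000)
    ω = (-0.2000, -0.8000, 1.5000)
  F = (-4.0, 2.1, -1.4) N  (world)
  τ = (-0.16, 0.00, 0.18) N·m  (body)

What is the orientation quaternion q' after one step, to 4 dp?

q' = (-0.6855, 0.5344, 0.4915, -0.0543)

2q̇ = q⊗(0,ω) = (0.5000000, 0.8914214, -0.1843144, -1.3606605)
q + ½dt·q⊗(0,ω), renormalized = (-0.6855, 0.5344, 0.4915, -0.0543)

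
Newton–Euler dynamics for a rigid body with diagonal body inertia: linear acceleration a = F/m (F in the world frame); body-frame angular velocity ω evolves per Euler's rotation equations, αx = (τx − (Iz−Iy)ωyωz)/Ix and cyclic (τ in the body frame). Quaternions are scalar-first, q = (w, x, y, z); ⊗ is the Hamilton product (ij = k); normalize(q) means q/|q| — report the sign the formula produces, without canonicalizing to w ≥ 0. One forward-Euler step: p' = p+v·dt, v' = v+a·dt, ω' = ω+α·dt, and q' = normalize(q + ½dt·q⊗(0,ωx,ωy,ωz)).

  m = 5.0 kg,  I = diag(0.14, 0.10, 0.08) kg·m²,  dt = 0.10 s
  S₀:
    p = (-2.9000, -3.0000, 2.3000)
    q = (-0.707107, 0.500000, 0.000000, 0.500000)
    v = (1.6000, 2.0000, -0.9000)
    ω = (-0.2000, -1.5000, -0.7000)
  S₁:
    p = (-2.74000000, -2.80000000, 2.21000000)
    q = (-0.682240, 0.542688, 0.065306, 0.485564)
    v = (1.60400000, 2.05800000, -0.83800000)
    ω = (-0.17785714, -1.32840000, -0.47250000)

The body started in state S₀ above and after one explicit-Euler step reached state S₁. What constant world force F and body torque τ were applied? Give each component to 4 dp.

rate change Δω = (0.02214286, 0.17160000, 0.22750000)
gyro term ω₀×Iω₀ = (-0.0210, 0.0084, -0.0120)
I·α + gyro = (0.0100, 0.1800, 0.1700)
velocity change Δv = (0.00400000, 0.05800000, 0.06200000)
applied force F = (0.2000, 2.9000, 3.1000)

F = (0.2000, 2.9000, 3.1000)
τ = (0.0100, 0.1800, 0.1700)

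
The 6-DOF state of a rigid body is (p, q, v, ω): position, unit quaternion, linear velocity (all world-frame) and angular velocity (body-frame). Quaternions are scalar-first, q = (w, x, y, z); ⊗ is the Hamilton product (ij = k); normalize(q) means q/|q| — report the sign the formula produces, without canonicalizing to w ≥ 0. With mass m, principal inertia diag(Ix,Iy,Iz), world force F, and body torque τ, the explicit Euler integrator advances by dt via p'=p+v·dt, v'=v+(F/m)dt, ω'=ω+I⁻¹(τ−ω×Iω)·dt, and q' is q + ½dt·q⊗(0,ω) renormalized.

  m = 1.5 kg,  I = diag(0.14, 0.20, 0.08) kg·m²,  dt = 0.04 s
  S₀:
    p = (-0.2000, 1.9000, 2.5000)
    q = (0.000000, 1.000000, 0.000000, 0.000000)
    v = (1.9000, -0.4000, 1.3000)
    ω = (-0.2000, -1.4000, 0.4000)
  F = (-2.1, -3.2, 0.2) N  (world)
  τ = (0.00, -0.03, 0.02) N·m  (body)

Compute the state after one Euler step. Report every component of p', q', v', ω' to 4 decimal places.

p' = (-0.1240, 1.8840, 2.5520)
q' = (0.0040, 0.9996, -0.0080, -0.0280)
v' = (1.8440, -0.4853, 1.3053)
ω' = (-0.2192, -1.4050, 0.4016)

a = (-1.4000, -2.1333, 0.1333)
p + v·dt = (-0.1240, 1.8840, 2.5520)
v' = v + a·dt = (1.8440, -0.4853, 1.3053)
precession coupling ω×(Iω) = (0.0672, -0.0048, 0.0168)
(τ − ω×Iω)/I = (-0.4800, -0.1260, 0.0400)
ω' = ω + α·dt = (-0.2192, -1.4050, 0.4016)
Hamilton product q⊗(0,ω) = (0.2000000, 0.0000000, -0.4000000, -1.4000000)
q' = normalize(q + ½dt·q⊗(0,ω)) = (0.0040, 0.9996, -0.0080, -0.0280)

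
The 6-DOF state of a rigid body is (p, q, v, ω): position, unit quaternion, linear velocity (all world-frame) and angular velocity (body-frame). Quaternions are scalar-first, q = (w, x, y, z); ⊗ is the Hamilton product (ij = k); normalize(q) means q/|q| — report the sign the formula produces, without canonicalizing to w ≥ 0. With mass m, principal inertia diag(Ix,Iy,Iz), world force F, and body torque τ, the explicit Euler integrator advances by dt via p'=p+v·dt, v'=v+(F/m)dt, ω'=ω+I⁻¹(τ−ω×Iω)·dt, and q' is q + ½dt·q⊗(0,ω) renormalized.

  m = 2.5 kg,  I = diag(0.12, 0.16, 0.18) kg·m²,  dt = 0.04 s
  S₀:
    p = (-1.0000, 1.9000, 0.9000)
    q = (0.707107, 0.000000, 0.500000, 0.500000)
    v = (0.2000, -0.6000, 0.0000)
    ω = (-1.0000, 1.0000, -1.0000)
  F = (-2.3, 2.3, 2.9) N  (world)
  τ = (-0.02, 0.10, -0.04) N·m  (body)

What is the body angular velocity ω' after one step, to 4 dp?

ω×(Iω) gyroscopic = (-0.0200, -0.0600, -0.0400)
α = I⁻¹(τ − ω×Iω) = (0.0000, 1.0000, 0.0000)
ω' = ω + α·dt = (-1.0000, 1.0400, -1.0000)

ω' = (-1.0000, 1.0400, -1.0000)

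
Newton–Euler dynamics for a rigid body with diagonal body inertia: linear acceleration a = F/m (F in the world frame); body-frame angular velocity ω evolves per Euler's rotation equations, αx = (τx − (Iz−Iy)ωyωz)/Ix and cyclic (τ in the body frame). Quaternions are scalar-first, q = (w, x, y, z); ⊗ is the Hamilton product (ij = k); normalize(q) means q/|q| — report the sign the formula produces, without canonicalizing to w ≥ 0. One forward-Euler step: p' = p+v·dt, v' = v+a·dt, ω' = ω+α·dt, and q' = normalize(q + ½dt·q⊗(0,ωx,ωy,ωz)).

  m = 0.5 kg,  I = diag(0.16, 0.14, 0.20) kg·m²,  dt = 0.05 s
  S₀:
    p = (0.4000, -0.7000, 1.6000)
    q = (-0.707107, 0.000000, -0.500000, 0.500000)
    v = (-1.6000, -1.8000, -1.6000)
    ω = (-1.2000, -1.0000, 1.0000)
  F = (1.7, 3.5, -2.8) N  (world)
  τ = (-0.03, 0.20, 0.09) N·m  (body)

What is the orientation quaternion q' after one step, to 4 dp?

2q̇ = q⊗(0,ω) = (-1.0000000, 0.8485284, 0.1071070, -1.3071070)
updated quaternion q' = (-0.7313, 0.0212, -0.4968, 0.4668)

q' = (-0.7313, 0.0212, -0.4968, 0.4668)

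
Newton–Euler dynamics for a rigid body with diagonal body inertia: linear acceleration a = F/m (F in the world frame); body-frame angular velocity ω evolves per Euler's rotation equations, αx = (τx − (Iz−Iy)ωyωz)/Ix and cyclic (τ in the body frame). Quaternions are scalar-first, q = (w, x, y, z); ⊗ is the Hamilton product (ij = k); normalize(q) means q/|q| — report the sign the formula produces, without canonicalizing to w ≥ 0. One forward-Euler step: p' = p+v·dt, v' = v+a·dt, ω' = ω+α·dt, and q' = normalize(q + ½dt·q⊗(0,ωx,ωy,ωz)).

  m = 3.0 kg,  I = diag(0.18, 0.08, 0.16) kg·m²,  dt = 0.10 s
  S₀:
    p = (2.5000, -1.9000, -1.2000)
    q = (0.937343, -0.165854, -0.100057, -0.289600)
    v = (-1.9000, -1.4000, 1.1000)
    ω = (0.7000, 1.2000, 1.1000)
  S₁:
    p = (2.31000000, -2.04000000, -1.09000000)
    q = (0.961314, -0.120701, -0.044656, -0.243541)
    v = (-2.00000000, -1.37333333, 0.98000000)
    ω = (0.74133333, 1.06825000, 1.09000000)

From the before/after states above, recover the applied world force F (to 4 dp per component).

Δv = v₁−v₀ = (-0.10000000, 0.02666667, -0.12000000)
m·(v₁−v₀)/dt = (-3.0000, 0.8000, -3.6000)

F = (-3.0000, 0.8000, -3.6000)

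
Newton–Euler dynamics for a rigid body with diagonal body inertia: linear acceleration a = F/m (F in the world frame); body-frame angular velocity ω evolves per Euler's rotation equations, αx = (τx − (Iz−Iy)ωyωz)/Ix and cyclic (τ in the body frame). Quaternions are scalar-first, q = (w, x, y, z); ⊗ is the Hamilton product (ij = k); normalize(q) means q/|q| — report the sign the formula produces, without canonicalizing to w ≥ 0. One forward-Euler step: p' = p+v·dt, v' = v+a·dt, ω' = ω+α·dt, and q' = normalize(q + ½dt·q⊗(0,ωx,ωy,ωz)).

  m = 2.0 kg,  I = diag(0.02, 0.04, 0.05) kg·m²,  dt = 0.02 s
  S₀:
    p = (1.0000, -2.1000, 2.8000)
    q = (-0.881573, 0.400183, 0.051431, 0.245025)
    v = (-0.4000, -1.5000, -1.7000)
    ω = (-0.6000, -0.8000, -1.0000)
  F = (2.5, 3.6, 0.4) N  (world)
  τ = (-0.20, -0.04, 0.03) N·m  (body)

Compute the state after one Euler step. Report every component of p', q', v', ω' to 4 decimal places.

a = F/m = (1.2500, 1.8000, 0.2000)
p' = p + v·dt = (0.9920, -2.1300, 2.7660)
new velocity v' = (-0.3750, -1.4640, -1.6960)
angular accel α = (-10.4000, -0.5500, 0.4080)
ω' = ω + α·dt = (-0.8080, -0.8110, -0.9918)
2q̇ = q⊗(0,ω) = (0.5262796, 0.6735328, 0.9584264, 0.5922852)
updated quaternion q' = (-0.8762, 0.4069, 0.0610, 0.2509)

p' = (0.9920, -2.1300, 2.7660)
q' = (-0.8762, 0.4069, 0.0610, 0.2509)
v' = (-0.3750, -1.4640, -1.6960)
ω' = (-0.8080, -0.8110, -0.9918)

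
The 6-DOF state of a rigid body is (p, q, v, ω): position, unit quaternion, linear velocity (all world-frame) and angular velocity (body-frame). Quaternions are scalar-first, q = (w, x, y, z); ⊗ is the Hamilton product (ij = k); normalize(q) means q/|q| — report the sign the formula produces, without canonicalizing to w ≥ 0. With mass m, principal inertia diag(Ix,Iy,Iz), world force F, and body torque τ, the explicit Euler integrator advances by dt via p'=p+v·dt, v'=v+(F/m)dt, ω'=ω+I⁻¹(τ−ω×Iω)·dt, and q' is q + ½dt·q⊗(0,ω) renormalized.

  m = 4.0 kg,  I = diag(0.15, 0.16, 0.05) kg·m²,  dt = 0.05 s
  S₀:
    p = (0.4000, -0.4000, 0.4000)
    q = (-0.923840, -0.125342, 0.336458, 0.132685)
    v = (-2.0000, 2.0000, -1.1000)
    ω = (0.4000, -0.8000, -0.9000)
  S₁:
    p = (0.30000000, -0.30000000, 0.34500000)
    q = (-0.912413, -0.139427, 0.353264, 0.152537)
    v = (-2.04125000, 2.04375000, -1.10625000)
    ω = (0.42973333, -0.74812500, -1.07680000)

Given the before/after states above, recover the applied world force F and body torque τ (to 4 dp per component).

velocity change Δv = (-0.04125000, 0.04375000, -0.00625000)
applied force F = (-3.3000, 3.5000, -0.5000)
Δω = ω₁−ω₀ = (0.02973333, 0.05187500, -0.17680000)
gyro term ω₀×Iω₀ = (-0.0792, -0.0360, -0.0032)
τ = I·(Δω/dt) + ω₀×(Iω₀) = (0.0100, 0.1300, -0.1800)

F = (-3.3000, 3.5000, -0.5000)
τ = (0.0100, 0.1300, -0.1800)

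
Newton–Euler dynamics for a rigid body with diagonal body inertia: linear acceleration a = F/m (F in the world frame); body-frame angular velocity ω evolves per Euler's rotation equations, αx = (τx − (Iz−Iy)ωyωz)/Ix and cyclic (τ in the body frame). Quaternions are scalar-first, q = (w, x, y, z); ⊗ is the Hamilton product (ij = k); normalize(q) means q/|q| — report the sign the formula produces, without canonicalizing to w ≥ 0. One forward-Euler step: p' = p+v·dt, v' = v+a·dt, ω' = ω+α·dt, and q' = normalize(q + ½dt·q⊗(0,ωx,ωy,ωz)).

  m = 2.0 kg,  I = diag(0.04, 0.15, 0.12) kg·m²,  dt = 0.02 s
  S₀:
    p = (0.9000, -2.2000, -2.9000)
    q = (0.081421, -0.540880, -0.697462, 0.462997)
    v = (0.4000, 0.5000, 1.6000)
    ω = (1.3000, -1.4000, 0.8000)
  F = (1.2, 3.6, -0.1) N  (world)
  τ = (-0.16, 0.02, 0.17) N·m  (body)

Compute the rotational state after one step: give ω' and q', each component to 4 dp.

ω' = (1.2032, -1.3862, 0.8617)
q' = (0.0750, -0.5388, -0.6881, 0.4802)

(τ − ω×Iω)/I = (-4.8400, 0.6880, 3.0850)
ω' = ω + α·dt = (1.2032, -1.3862, 0.8617)
2q̇ = q⊗(0,ω) = (-0.6437004, 0.1960735, 0.9206107, 1.7290694)
updated quaternion q' = (0.0750, -0.5388, -0.6881, 0.4802)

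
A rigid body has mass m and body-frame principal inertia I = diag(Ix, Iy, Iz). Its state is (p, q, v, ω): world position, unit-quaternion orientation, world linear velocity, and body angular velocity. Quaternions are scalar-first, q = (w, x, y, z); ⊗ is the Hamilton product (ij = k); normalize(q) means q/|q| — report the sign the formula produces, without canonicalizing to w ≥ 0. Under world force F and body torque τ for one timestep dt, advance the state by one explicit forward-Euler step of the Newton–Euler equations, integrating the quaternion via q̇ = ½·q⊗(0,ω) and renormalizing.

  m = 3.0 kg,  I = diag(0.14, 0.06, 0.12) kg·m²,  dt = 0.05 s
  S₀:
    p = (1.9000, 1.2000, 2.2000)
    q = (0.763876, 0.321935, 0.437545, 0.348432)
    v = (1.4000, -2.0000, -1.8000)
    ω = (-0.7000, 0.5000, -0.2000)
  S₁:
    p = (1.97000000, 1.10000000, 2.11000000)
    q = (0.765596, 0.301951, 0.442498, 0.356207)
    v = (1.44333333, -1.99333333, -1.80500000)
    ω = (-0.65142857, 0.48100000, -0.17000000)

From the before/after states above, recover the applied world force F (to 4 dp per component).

F = (2.6000, 0.4000, -0.3000)

v₁ − v₀ = (0.04333333, 0.00666667, -0.00500000)
F = m·Δv/dt = (2.6000, 0.4000, -0.3000)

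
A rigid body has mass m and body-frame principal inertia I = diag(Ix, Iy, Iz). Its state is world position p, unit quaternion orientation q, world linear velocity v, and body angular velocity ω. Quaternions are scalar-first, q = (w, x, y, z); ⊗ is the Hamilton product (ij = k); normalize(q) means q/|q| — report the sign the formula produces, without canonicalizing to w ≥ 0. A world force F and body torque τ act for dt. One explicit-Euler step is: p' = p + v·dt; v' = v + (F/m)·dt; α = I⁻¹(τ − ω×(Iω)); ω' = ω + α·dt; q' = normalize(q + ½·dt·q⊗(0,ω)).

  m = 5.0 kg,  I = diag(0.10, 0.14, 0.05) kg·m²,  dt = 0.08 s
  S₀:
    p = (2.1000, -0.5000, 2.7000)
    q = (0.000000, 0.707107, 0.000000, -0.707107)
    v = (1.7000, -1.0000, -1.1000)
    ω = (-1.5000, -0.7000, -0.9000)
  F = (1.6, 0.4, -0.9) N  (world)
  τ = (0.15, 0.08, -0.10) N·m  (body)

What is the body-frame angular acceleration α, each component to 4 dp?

ω×(Iω) gyroscopic = (-0.0567, 0.0675, 0.0420)
angular accel α = (2.0670, 0.0893, -2.8400)

α = (2.0670, 0.0893, -2.8400)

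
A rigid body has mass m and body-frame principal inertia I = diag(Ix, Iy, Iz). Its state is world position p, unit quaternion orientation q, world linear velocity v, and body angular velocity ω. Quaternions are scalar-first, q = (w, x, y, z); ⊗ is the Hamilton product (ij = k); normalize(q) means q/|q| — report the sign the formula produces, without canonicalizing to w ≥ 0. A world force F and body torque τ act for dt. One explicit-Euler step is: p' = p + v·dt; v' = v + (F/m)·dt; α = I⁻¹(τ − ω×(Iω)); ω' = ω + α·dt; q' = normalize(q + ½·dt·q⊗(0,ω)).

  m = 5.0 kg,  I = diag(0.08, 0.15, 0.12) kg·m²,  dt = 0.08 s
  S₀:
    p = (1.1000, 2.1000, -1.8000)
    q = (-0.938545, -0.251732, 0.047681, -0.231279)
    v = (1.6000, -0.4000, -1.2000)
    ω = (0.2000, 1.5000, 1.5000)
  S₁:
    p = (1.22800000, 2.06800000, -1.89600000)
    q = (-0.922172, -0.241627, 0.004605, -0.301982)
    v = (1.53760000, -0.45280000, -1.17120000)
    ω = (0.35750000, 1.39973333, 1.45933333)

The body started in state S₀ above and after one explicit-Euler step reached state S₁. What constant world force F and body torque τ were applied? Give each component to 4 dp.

velocity change Δv = (-0.06240000, -0.05280000, 0.02880000)
m·(v₁−v₀)/dt = (-3.9000, -3.3000, 1.8000)
Δω = ω₁−ω₀ = (0.15750000, -0.10026667, -0.04066667)
ω₀×(Iω₀) = (-0.0675, -0.0120, 0.0210)
applied torque τ = (0.0900, -0.2000, -0.0400)

F = (-3.9000, -3.3000, 1.8000)
τ = (0.0900, -0.2000, -0.0400)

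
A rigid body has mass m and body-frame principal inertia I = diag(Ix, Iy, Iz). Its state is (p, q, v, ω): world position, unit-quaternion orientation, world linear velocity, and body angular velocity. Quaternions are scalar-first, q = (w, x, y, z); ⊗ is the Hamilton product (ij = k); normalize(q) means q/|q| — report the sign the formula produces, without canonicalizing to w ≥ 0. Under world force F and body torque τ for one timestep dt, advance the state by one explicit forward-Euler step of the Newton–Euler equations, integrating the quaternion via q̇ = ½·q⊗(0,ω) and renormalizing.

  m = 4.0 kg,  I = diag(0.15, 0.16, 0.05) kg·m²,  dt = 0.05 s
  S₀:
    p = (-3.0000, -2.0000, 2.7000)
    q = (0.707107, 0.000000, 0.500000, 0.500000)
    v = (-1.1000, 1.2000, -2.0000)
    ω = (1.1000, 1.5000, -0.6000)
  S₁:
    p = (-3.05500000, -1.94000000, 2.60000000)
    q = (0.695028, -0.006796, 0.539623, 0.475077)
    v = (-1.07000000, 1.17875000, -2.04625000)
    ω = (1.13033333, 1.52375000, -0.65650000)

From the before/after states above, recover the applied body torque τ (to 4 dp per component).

τ = (0.1900, 0.0100, -0.0400)

rate change Δω = (0.03033333, 0.02375000, -0.05650000)
I·α + gyro = (0.1900, 0.0100, -0.0400)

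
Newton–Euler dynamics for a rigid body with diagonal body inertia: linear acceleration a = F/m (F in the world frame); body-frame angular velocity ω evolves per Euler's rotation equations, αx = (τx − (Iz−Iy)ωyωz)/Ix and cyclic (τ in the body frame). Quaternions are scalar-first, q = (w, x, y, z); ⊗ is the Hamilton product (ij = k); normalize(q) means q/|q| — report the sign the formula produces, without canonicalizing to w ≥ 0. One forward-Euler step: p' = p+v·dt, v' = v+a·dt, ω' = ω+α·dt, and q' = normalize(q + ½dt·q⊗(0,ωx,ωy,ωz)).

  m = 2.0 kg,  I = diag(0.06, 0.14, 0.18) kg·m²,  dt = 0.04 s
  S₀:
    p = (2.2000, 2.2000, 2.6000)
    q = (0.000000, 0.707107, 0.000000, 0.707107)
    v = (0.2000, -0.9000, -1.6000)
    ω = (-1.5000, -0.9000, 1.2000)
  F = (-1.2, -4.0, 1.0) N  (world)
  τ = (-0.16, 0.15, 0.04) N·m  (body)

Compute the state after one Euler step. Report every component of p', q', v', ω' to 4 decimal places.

p' = (2.2080, 2.1640, 2.5360)
q' = (0.0042, 0.7192, -0.0381, 0.6938)
v' = (0.1760, -0.9800, -1.5800)
ω' = (-1.5779, -0.9189, 1.1849)

gyro term ω×Iω = (-0.0432, 0.2160, 0.1080)
α = I⁻¹(τ − ω×Iω) = (-1.9467, -0.4714, -0.3778)
ω + α·dt = (-1.5779, -0.9189, 1.1849)
2q̇ = q⊗(0,ω) = (0.2121321, 0.6363963, -1.9091889, -0.6363963)
updated quaternion q' = (0.0042, 0.7192, -0.0381, 0.6938)
linear accel F/m = (-0.6000, -2.0000, 0.5000)
p' = p + v·dt = (2.2080, 2.1640, 2.5360)
v + (F/m)dt = (0.1760, -0.9800, -1.5800)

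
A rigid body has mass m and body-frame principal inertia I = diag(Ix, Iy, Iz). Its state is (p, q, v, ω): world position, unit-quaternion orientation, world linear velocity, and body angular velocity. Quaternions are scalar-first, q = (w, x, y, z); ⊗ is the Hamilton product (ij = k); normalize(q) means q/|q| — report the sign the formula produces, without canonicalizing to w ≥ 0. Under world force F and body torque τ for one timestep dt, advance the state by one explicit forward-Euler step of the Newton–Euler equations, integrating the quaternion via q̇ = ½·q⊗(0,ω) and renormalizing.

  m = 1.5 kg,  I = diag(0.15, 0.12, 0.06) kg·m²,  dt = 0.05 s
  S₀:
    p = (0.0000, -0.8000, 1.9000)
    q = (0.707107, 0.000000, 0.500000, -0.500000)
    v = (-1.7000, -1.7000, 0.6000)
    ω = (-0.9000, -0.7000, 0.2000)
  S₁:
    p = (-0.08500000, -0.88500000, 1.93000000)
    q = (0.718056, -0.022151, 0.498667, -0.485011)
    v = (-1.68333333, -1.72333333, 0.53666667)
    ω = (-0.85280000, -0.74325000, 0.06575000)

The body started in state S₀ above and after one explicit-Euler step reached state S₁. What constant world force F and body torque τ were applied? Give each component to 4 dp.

F = (0.5000, -0.7000, -1.9000)
τ = (0.1500, -0.1200, -0.1800)

Δv = v₁−v₀ = (0.01666667, -0.02333333, -0.06333333)
m·(v₁−v₀)/dt = (0.5000, -0.7000, -1.9000)
Δω = ω₁−ω₀ = (0.04720000, -0.04325000, -0.13425000)
gyro term ω₀×Iω₀ = (0.0084, -0.0162, -0.0189)
τ = I·(Δω/dt) + ω₀×(Iω₀) = (0.1500, -0.1200, -0.1800)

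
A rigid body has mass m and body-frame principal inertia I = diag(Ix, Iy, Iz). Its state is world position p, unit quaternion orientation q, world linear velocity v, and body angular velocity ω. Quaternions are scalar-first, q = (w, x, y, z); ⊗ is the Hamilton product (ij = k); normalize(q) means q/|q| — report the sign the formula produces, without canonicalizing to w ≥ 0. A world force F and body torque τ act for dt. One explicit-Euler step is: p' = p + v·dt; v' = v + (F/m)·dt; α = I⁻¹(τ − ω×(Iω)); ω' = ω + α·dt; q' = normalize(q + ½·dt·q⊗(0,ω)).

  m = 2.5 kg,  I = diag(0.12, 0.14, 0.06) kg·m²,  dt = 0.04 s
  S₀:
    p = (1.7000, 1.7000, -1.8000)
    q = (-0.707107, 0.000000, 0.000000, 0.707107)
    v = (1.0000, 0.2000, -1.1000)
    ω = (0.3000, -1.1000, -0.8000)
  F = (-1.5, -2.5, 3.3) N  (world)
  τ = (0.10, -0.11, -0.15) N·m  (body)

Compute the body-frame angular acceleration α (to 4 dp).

gyro term ω×Iω = (-0.0704, -0.0144, -0.0066)
angular accel α = (1.4200, -0.6829, -2.3900)

α = (1.4200, -0.6829, -2.3900)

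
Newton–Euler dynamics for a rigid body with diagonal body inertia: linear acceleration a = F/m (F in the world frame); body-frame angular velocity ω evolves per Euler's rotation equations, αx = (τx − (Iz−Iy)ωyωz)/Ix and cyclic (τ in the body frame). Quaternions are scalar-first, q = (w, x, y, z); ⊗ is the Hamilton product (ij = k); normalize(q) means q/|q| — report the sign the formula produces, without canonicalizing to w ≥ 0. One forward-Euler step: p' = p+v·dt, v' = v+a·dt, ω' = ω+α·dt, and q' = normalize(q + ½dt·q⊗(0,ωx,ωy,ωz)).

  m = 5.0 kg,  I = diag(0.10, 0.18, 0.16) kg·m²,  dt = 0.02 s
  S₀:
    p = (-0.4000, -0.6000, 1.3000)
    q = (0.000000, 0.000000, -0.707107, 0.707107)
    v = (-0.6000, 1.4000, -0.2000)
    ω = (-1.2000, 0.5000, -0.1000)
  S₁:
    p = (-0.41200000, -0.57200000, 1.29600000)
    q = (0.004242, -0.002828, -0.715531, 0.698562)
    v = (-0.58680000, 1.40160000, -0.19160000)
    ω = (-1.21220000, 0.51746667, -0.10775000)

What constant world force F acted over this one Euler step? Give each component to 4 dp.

F = (3.3000, 0.4000, 2.1000)

velocity change Δv = (0.01320000, 0.00160000, 0.00840000)
m·(v₁−v₀)/dt = (3.3000, 0.4000, 2.1000)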